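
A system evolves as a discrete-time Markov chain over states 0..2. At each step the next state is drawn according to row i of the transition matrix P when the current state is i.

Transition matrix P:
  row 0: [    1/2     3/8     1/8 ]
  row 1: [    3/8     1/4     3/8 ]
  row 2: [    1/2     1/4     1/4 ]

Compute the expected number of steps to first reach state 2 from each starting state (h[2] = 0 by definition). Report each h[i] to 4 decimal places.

h = [4.8000, 3.7333, 0.0000]

First-step conditioning: h[2] = 0; for i ≠ 2, h[i] = 1 + Σ_k P[i][k]·h[k].
  h[0] = 1 + 1/2·h[0] + 3/8·h[1]
  h[1] = 1 + 3/8·h[0] + 1/4·h[1]
Solving the 2×2 linear system over states ≠ 2 gives exactly h = [24/5, 56/15, 0] (h[2] = 0 is the target).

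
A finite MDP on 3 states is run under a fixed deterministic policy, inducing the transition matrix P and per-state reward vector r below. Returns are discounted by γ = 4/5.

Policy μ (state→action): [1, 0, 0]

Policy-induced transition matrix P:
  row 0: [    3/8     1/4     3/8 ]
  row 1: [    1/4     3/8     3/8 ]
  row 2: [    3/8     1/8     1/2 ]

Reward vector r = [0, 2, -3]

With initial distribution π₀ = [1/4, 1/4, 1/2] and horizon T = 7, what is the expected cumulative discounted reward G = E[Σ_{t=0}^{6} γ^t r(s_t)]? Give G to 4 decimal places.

G = -3.5053

t=0: π = [0.2500, 0.2500, 0.5000], E[r] = -1.0000, γ^t·E[r] = -1.000000, running G = -1.000000
t=1: π = [0.3438, 0.2188, 0.4375], E[r] = -0.8750, γ^t·E[r] = -0.700000, running G = -1.700000
t=2: π = [0.3477, 0.2227, 0.4297], E[r] = -0.8438, γ^t·E[r] = -0.540000, running G = -2.240000
t=3: π = [0.3472, 0.2241, 0.4287], E[r] = -0.8379, γ^t·E[r] = -0.429000, running G = -2.669000
t=4: π = [0.3470, 0.2244, 0.4286], E[r] = -0.8369, γ^t·E[r] = -0.342800, running G = -3.011800
t=5: π = [0.3469, 0.2245, 0.4286], E[r] = -0.8368, γ^t·E[r] = -0.274190, running G = -3.285990
t=6: π = [0.3469, 0.2245, 0.4286], E[r] = -0.8367, γ^t·E[r] = -0.219346, running G = -3.505336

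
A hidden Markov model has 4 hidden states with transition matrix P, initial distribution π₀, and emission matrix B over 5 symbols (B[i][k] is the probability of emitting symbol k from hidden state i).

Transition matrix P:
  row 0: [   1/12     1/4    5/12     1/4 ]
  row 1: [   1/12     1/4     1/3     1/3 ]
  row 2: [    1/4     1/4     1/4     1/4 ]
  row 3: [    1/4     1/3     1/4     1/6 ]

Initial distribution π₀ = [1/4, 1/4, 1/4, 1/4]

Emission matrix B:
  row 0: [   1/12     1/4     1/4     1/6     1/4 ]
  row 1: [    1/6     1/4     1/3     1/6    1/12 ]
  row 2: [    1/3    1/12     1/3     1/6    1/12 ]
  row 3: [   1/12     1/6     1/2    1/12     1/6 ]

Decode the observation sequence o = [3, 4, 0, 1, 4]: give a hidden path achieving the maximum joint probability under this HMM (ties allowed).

path = [2, 0, 2, 1, 3]

t=0: δ = [4.167e-02, 4.167e-02, 4.167e-02, 2.083e-02]  (obs o_0=3)
t=1: δ = [2.604e-03, 8.681e-04, 1.447e-03, 2.315e-03]  ψ = [2, 0, 0, 1]  (obs o_1=4)
t=2: δ = [4.823e-05, 1.286e-04, 3.617e-04, 5.425e-05]  ψ = [3, 3, 0, 0]  (obs o_2=0)
t=3: δ = [2.261e-05, 2.261e-05, 7.535e-06, 1.507e-05]  ψ = [2, 2, 2, 2]  (obs o_3=1)
t=4: δ = [9.419e-07, 4.710e-07, 7.849e-07, 1.256e-06]  ψ = [3, 0, 0, 1]  (obs o_4=4)
backtrack: best end state = 3; path = [2, 0, 2, 1, 3]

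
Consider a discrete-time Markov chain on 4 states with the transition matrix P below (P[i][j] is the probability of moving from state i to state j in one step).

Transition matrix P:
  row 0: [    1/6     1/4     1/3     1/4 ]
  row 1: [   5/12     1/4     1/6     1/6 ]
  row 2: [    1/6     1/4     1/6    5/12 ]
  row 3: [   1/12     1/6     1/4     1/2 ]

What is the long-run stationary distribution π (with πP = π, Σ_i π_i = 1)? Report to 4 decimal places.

Balance equations π_j = Σ_i π_i·P[i][j]:
  π_0 = 1/6·π_0 + 5/12·π_1 + 1/6·π_2 + 1/12·π_3
  π_1 = 1/4·π_0 + 1/4·π_1 + 1/4·π_2 + 1/6·π_3
  π_2 = 1/3·π_0 + 1/6·π_1 + 1/6·π_2 + 1/4·π_3
  normalize: π_0 + π_1 + π_2 + π_3 = 1
Solving the linear system gives exactly π = [97/506, 167/759, 347/1518, 91/253].

π = [0.1917, 0.2200, 0.2286, 0.3597]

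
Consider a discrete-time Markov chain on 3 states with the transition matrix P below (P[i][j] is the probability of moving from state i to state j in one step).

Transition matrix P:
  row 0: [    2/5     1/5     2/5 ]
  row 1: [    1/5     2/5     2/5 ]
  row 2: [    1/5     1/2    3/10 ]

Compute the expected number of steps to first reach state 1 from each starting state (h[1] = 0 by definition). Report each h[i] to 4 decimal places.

h = [3.2353, 0.0000, 2.3529]

First-step conditioning: h[1] = 0; for i ≠ 1, h[i] = 1 + Σ_k P[i][k]·h[k].
  h[0] = 1 + 2/5·h[0] + 2/5·h[2]
  h[2] = 1 + 1/5·h[0] + 3/10·h[2]
Solving the 2×2 linear system over states ≠ 1 gives exactly h = [55/17, 0, 40/17] (h[1] = 0 is the target).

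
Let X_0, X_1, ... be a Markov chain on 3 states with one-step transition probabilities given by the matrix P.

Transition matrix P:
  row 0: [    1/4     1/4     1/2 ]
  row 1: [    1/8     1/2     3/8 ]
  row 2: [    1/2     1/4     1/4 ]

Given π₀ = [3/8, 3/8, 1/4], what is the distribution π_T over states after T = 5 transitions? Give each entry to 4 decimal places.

π = [0.2999, 0.3334, 0.3668]

t=0: π = [0.3750, 0.3750, 0.2500]
t=1: π = [0.2656, 0.3438, 0.3906]
t=2: π = [0.3047, 0.3359, 0.3594]
t=3: π = [0.2979, 0.3340, 0.3682]
t=4: π = [0.3003, 0.3335, 0.3662]
t=5: π = [0.2999, 0.3334, 0.3668]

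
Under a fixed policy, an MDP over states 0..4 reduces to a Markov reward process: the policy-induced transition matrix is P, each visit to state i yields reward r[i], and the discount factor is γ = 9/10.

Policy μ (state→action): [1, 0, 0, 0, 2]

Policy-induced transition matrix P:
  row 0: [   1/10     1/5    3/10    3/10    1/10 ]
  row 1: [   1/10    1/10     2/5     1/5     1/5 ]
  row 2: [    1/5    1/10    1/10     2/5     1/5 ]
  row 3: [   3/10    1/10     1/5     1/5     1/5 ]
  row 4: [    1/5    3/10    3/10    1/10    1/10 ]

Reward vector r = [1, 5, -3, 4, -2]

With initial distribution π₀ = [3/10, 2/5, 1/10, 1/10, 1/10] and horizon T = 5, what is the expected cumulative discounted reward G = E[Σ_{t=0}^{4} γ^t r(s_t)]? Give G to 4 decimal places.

G = 4.7447

t=0: π = [0.3000, 0.4000, 0.1000, 0.1000, 0.1000], E[r] = 2.2000, γ^t·E[r] = 2.200000, running G = 2.200000
t=1: π = [0.1400, 0.1500, 0.3100, 0.2400, 0.1600], E[r] = 0.6000, γ^t·E[r] = 0.540000, running G = 2.740000
t=2: π = [0.1950, 0.1460, 0.2290, 0.2600, 0.1700], E[r] = 0.9380, γ^t·E[r] = 0.759780, running G = 3.499780
t=3: π = [0.1919, 0.1535, 0.2428, 0.2483, 0.1635], E[r] = 0.8972, γ^t·E[r] = 0.654059, running G = 4.153839
t=4: π = [0.1903, 0.1519, 0.2420, 0.2514, 0.1645], E[r] = 0.9005, γ^t·E[r] = 0.590844, running G = 4.744683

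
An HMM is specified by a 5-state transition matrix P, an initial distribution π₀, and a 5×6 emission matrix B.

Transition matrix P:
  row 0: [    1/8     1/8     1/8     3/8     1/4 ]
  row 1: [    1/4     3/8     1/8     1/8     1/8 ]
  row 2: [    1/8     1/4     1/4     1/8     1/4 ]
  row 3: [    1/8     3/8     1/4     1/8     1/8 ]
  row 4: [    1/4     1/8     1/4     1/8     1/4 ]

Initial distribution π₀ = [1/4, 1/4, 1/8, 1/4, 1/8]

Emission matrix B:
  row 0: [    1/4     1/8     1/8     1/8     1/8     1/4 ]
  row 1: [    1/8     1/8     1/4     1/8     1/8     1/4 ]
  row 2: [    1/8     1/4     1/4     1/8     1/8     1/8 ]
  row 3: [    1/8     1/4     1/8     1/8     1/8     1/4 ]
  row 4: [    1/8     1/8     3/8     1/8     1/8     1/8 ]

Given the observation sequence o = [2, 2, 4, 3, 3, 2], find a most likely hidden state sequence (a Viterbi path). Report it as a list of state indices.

path = [1, 1, 1, 1, 1, 1]

t=0: δ = [3.125e-02, 6.250e-02, 3.125e-02, 3.125e-02, 4.688e-02]  (obs o_0=2)
t=1: δ = [1.953e-03, 5.859e-03, 2.930e-03, 1.465e-03, 4.395e-03]  ψ = [1, 1, 4, 0, 4]  (obs o_1=2)
t=2: δ = [1.831e-04, 2.747e-04, 1.373e-04, 9.155e-05, 1.373e-04]  ψ = [1, 1, 4, 0, 4]  (obs o_2=4)
t=3: δ = [8.583e-06, 1.287e-05, 4.292e-06, 8.583e-06, 5.722e-06]  ψ = [1, 1, 1, 0, 0]  (obs o_3=3)
t=4: δ = [4.023e-07, 6.035e-07, 2.682e-07, 4.023e-07, 2.682e-07]  ψ = [1, 1, 3, 0, 0]  (obs o_4=3)
t=5: δ = [1.886e-08, 5.658e-08, 2.515e-08, 1.886e-08, 3.772e-08]  ψ = [1, 1, 3, 0, 0]  (obs o_5=2)
backtrack: best end state = 1; path = [1, 1, 1, 1, 1, 1]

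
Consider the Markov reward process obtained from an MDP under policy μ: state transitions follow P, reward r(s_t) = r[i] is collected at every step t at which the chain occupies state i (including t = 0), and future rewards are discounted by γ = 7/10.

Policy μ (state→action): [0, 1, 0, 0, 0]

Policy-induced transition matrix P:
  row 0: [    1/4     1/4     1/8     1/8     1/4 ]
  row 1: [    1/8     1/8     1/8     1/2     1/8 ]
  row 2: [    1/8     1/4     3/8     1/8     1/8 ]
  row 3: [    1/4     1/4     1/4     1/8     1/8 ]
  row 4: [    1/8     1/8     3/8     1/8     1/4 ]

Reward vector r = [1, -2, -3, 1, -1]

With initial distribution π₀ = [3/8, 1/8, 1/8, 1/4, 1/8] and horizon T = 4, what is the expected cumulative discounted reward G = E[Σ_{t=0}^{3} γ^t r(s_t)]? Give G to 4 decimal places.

t=0: π = [0.3750, 0.1250, 0.1250, 0.2500, 0.1250], E[r] = -0.1250, γ^t·E[r] = -0.125000, running G = -0.125000
t=1: π = [0.2031, 0.2188, 0.2188, 0.1719, 0.1875], E[r] = -0.9063, γ^t·E[r] = -0.634375, running G = -0.759375
t=2: π = [0.1719, 0.1992, 0.2480, 0.2070, 0.1738], E[r] = -0.9375, γ^t·E[r] = -0.459375, running G = -1.218750
t=3: π = [0.1724, 0.2034, 0.2563, 0.1997, 0.1682], E[r] = -0.9719, γ^t·E[r] = -0.333370, running G = -1.552120

G = -1.5521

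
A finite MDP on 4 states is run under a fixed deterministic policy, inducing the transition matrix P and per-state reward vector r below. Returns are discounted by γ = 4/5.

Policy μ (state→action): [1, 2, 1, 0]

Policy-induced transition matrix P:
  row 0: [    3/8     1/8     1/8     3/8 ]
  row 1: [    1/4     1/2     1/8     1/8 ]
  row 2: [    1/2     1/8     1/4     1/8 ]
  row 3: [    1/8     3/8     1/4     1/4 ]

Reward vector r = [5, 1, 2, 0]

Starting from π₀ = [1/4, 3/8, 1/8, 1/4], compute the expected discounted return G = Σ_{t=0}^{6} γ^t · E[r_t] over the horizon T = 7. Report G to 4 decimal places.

t=0: π = [0.2500, 0.3750, 0.1250, 0.2500], E[r] = 1.8750, γ^t·E[r] = 1.875000, running G = 1.875000
t=1: π = [0.2813, 0.3281, 0.1719, 0.2188], E[r] = 2.0781, γ^t·E[r] = 1.662500, running G = 3.537500
t=2: π = [0.3008, 0.3027, 0.1738, 0.2227], E[r] = 2.1543, γ^t·E[r] = 1.378750, running G = 4.916250
t=3: π = [0.3032, 0.2942, 0.1746, 0.2280], E[r] = 2.1594, γ^t·E[r] = 1.105625, running G = 6.021875
t=4: π = [0.3030, 0.2923, 0.1753, 0.2293], E[r] = 2.1582, γ^t·E[r] = 0.883988, running G = 6.905863
t=5: π = [0.3030, 0.2920, 0.1756, 0.2294], E[r] = 2.1583, γ^t·E[r] = 0.707246, running G = 7.613109
t=6: π = [0.3031, 0.2918, 0.1756, 0.2294], E[r] = 2.1586, γ^t·E[r] = 0.565858, running G = 8.178967

G = 8.1790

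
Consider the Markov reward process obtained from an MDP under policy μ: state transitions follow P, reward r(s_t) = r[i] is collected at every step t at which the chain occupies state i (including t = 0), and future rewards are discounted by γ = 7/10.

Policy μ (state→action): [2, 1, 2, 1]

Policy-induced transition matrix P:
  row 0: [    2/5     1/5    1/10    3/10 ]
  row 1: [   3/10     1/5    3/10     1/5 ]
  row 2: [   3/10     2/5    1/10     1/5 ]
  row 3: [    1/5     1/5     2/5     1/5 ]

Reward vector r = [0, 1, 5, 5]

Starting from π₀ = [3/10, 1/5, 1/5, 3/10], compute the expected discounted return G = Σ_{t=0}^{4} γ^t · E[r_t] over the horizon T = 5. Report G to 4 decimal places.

t=0: π = [0.3000, 0.2000, 0.2000, 0.3000], E[r] = 2.7000, γ^t·E[r] = 2.700000, running G = 2.700000
t=1: π = [0.3000, 0.2400, 0.2300, 0.2300], E[r] = 2.5400, γ^t·E[r] = 1.778000, running G = 4.478000
t=2: π = [0.3070, 0.2460, 0.2170, 0.2300], E[r] = 2.4810, γ^t·E[r] = 1.215690, running G = 5.693690
t=3: π = [0.3077, 0.2434, 0.2182, 0.2307], E[r] = 2.4879, γ^t·E[r] = 0.853350, running G = 6.547040
t=4: π = [0.3077, 0.2436, 0.2179, 0.2308], E[r] = 2.4869, γ^t·E[r] = 0.597114, running G = 7.144154

G = 7.1442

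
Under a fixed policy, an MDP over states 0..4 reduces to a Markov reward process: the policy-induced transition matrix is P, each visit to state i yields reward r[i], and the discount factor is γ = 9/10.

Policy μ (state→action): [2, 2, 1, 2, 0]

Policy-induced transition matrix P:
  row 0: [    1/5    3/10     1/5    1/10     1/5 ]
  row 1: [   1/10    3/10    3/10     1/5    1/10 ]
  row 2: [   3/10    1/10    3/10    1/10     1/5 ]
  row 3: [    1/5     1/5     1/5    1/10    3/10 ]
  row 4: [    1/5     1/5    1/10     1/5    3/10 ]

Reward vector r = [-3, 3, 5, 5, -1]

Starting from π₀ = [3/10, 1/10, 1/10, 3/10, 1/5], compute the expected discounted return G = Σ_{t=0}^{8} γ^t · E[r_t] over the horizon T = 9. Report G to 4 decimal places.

t=0: π = [0.3000, 0.1000, 0.1000, 0.3000, 0.2000], E[r] = 1.2000, γ^t·E[r] = 1.200000, running G = 1.200000
t=1: π = [0.2000, 0.2300, 0.2000, 0.1300, 0.2400], E[r] = 1.5000, γ^t·E[r] = 1.350000, running G = 2.550000
t=2: π = [0.1970, 0.2230, 0.2190, 0.1470, 0.2140], E[r] = 1.6940, γ^t·E[r] = 1.372140, running G = 3.922140
t=3: π = [0.1996, 0.2201, 0.2228, 0.1437, 0.2138], E[r] = 1.6802, γ^t·E[r] = 1.224866, running G = 5.147006
t=4: π = [0.2003, 0.2197, 0.2229, 0.1434, 0.2137], E[r] = 1.6760, γ^t·E[r] = 1.099637, running G = 6.246643
t=5: π = [0.2003, 0.2197, 0.2229, 0.1433, 0.2137], E[r] = 1.6756, γ^t·E[r] = 0.989396, running G = 7.236038
t=6: π = [0.2003, 0.2197, 0.2229, 0.1433, 0.2137], E[r] = 1.6756, γ^t·E[r] = 0.890481, running G = 8.126519
t=7: π = [0.2003, 0.2197, 0.2229, 0.1433, 0.2137], E[r] = 1.6756, γ^t·E[r] = 0.801440, running G = 8.927960
t=8: π = [0.2003, 0.2197, 0.2229, 0.1433, 0.2137], E[r] = 1.6756, γ^t·E[r] = 0.721297, running G = 9.649256

G = 9.6493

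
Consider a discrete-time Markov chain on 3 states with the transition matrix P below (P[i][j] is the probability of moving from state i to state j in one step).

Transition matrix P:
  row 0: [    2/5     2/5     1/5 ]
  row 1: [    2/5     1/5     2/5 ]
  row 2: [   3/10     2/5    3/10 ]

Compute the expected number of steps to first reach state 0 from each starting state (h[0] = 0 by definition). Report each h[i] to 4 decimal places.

First-step conditioning: h[0] = 0; for i ≠ 0, h[i] = 1 + Σ_k P[i][k]·h[k].
  h[1] = 1 + 1/5·h[1] + 2/5·h[2]
  h[2] = 1 + 2/5·h[1] + 3/10·h[2]
Solving the 2×2 linear system over states ≠ 0 gives exactly h = [0, 11/4, 3] (h[0] = 0 is the target).

h = [0.0000, 2.7500, 3.0000]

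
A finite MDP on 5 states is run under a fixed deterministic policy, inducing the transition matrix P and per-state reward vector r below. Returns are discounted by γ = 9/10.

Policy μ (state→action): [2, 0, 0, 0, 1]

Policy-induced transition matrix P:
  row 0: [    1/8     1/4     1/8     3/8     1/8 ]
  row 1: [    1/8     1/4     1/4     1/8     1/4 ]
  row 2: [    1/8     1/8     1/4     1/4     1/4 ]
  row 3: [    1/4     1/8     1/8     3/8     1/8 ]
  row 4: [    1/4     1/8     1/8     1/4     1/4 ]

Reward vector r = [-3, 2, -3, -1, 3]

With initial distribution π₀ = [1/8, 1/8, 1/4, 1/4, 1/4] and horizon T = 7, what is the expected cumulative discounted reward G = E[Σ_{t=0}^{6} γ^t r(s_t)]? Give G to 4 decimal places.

G = -2.2048

t=0: π = [0.1250, 0.1250, 0.2500, 0.2500, 0.2500], E[r] = -0.3750, γ^t·E[r] = -0.375000, running G = -0.375000
t=1: π = [0.1875, 0.1563, 0.1719, 0.2813, 0.2031], E[r] = -0.4375, γ^t·E[r] = -0.393750, running G = -0.768750
t=2: π = [0.1855, 0.1680, 0.1660, 0.2891, 0.1914], E[r] = -0.4336, γ^t·E[r] = -0.351211, running G = -1.119961
t=3: π = [0.1851, 0.1692, 0.1667, 0.2883, 0.1907], E[r] = -0.4333, γ^t·E[r] = -0.315912, running G = -1.435873
t=4: π = [0.1849, 0.1693, 0.1670, 0.2880, 0.1908], E[r] = -0.4326, γ^t·E[r] = -0.283820, running G = -1.719693
t=5: π = [0.1849, 0.1693, 0.1670, 0.2880, 0.1909], E[r] = -0.4324, γ^t·E[r] = -0.255341, running G = -1.975034
t=6: π = [0.1849, 0.1693, 0.1670, 0.2879, 0.1909], E[r] = -0.4324, γ^t·E[r] = -0.229791, running G = -2.204826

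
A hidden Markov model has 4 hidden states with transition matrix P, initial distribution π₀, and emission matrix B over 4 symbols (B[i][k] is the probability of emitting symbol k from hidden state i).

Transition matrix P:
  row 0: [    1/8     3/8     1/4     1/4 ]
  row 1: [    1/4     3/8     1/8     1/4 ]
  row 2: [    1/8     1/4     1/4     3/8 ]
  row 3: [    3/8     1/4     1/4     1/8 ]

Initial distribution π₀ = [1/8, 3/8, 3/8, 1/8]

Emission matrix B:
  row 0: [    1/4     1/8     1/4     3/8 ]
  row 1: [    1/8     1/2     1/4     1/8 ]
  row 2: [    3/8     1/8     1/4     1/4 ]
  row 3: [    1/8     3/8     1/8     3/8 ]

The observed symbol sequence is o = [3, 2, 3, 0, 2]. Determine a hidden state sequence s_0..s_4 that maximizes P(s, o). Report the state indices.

path = [2, 2, 3, 0, 1]

t=0: δ = [4.688e-02, 4.688e-02, 9.375e-02, 4.688e-02]  (obs o_0=3)
t=1: δ = [4.395e-03, 5.859e-03, 5.859e-03, 4.395e-03]  ψ = [3, 2, 2, 2]  (obs o_1=2)
t=2: δ = [6.180e-04, 2.747e-04, 3.662e-04, 8.240e-04]  ψ = [3, 1, 2, 2]  (obs o_2=3)
t=3: δ = [7.725e-05, 2.897e-05, 7.725e-05, 1.931e-05]  ψ = [3, 0, 3, 0]  (obs o_3=0)
t=4: δ = [2.414e-06, 7.242e-06, 4.828e-06, 3.621e-06]  ψ = [0, 0, 0, 2]  (obs o_4=2)
backtrack: best end state = 1; path = [2, 2, 3, 0, 1]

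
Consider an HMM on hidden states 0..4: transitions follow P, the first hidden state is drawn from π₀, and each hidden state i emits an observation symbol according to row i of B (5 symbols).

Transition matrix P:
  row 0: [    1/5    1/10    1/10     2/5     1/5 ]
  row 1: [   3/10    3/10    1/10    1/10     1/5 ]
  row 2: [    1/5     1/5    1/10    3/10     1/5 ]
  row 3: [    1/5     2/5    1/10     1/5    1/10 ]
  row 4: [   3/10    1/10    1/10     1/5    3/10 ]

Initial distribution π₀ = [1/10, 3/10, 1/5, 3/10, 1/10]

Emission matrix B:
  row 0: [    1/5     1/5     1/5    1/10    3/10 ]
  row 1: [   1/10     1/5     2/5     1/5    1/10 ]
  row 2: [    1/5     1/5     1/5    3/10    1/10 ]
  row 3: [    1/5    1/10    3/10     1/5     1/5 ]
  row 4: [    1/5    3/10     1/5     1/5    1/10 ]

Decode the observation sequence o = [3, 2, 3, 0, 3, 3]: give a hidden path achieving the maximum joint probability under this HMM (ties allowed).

path = [3, 1, 1, 0, 3, 1]

t=0: δ = [1.000e-02, 6.000e-02, 6.000e-02, 6.000e-02, 2.000e-02]  (obs o_0=3)
t=1: δ = [3.600e-03, 9.600e-03, 1.200e-03, 5.400e-03, 2.400e-03]  ψ = [1, 3, 1, 2, 1]  (obs o_1=2)
t=2: δ = [2.880e-04, 5.760e-04, 2.880e-04, 2.880e-04, 3.840e-04]  ψ = [1, 1, 1, 0, 1]  (obs o_2=3)
t=3: δ = [3.456e-05, 1.728e-05, 1.152e-05, 2.304e-05, 2.304e-05]  ψ = [1, 1, 1, 0, 1]  (obs o_3=0)
t=4: δ = [6.912e-07, 1.843e-06, 1.037e-06, 2.765e-06, 1.382e-06]  ψ = [0, 3, 0, 0, 0]  (obs o_4=3)
t=5: δ = [5.530e-08, 2.212e-07, 8.294e-08, 1.106e-07, 8.294e-08]  ψ = [1, 3, 3, 3, 4]  (obs o_5=3)
backtrack: best end state = 1; path = [3, 1, 1, 0, 3, 1]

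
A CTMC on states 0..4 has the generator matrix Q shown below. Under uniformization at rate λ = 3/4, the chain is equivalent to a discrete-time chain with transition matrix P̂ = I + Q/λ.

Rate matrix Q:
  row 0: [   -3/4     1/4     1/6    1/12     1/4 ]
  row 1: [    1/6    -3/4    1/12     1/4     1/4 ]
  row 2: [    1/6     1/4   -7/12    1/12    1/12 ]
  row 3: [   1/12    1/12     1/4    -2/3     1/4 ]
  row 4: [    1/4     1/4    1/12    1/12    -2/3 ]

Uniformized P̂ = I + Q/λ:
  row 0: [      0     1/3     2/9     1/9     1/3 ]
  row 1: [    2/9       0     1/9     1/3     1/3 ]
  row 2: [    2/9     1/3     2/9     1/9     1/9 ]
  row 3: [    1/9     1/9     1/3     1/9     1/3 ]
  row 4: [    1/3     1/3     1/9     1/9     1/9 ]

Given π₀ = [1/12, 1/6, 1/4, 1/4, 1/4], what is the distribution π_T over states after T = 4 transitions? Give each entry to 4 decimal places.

π = [0.1886, 0.2234, 0.1890, 0.1605, 0.2385]

t=0: π = [0.0833, 0.1667, 0.2500, 0.2500, 0.2500]
t=1: π = [0.2037, 0.2222, 0.2037, 0.1481, 0.2222]
t=2: π = [0.1852, 0.2263, 0.1893, 0.1605, 0.2387]
t=3: π = [0.1898, 0.2222, 0.1884, 0.1614, 0.2382]
t=4: π = [0.1886, 0.2234, 0.1890, 0.1605, 0.2385]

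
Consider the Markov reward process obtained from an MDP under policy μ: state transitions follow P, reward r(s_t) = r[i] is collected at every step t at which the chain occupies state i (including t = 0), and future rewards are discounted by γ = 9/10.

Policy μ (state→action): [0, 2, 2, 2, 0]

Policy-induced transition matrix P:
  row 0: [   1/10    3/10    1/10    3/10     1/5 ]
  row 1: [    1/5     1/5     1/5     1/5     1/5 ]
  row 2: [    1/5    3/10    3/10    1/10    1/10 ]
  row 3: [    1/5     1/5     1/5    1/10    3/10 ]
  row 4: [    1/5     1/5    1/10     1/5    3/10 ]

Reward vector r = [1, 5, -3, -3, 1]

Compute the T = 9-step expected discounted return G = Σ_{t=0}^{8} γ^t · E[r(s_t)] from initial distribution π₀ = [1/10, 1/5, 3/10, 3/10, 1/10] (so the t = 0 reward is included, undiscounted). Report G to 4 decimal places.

t=0: π = [0.1000, 0.2000, 0.3000, 0.3000, 0.1000], E[r] = -0.6000, γ^t·E[r] = -0.600000, running G = -0.600000
t=1: π = [0.1900, 0.2400, 0.2100, 0.1500, 0.2100], E[r] = 0.5200, γ^t·E[r] = 0.468000, running G = -0.132000
t=2: π = [0.1810, 0.2400, 0.1810, 0.1830, 0.2150], E[r] = 0.5040, γ^t·E[r] = 0.408240, running G = 0.276240
t=3: π = [0.1819, 0.2362, 0.1785, 0.1817, 0.2217], E[r] = 0.5040, γ^t·E[r] = 0.367416, running G = 0.643656
t=4: π = [0.1818, 0.2360, 0.1775, 0.1822, 0.2225], E[r] = 0.5055, γ^t·E[r] = 0.331672, running G = 0.975328
t=5: π = [0.1818, 0.2359, 0.1773, 0.1822, 0.2227], E[r] = 0.5056, γ^t·E[r] = 0.298542, running G = 1.273870
t=6: π = [0.1818, 0.2359, 0.1773, 0.1822, 0.2228], E[r] = 0.5056, γ^t·E[r] = 0.268711, running G = 1.542581
t=7: π = [0.1818, 0.2359, 0.1773, 0.1822, 0.2228], E[r] = 0.5056, γ^t·E[r] = 0.241843, running G = 1.784425
t=8: π = [0.1818, 0.2359, 0.1773, 0.1822, 0.2228], E[r] = 0.5056, γ^t·E[r] = 0.217660, running G = 2.002085

G = 2.0021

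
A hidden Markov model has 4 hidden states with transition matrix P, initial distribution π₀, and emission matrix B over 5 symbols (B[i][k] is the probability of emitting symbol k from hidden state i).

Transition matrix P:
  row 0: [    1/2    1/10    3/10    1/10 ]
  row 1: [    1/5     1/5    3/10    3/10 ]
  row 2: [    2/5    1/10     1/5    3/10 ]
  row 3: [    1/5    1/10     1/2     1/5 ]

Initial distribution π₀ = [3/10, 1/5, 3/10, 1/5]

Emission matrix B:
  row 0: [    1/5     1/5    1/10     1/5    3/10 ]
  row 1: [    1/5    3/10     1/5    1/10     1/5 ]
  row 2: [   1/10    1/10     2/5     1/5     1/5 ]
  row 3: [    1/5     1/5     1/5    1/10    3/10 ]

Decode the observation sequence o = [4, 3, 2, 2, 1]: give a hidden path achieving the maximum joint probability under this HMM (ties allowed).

t=0: δ = [9.000e-02, 4.000e-02, 6.000e-02, 6.000e-02]  (obs o_0=4)
t=1: δ = [9.000e-03, 9.000e-04, 6.000e-03, 1.800e-03]  ψ = [0, 0, 3, 2]  (obs o_1=3)
t=2: δ = [4.500e-04, 1.800e-04, 1.080e-03, 3.600e-04]  ψ = [0, 0, 0, 2]  (obs o_2=2)
t=3: δ = [4.320e-05, 2.160e-05, 8.640e-05, 6.480e-05]  ψ = [2, 2, 2, 2]  (obs o_3=2)
t=4: δ = [6.912e-06, 2.592e-06, 3.240e-06, 5.184e-06]  ψ = [2, 2, 3, 2]  (obs o_4=1)
backtrack: best end state = 0; path = [0, 0, 2, 2, 0]

path = [0, 0, 2, 2, 0]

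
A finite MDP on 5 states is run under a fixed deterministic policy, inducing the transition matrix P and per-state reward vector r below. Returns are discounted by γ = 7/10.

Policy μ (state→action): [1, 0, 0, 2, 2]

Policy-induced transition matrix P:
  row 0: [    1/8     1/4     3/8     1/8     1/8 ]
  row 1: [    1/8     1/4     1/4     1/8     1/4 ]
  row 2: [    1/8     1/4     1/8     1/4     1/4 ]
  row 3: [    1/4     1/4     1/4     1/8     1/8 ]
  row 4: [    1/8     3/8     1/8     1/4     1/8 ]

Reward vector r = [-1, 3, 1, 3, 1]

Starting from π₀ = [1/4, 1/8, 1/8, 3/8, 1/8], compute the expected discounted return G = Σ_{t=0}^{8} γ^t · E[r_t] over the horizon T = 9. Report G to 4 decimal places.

t=0: π = [0.2500, 0.1250, 0.1250, 0.3750, 0.1250], E[r] = 1.5000, γ^t·E[r] = 1.500000, running G = 1.500000
t=1: π = [0.1719, 0.2656, 0.2500, 0.1563, 0.1563], E[r] = 1.5000, γ^t·E[r] = 1.050000, running G = 2.550000
t=2: π = [0.1445, 0.2695, 0.2207, 0.1758, 0.1895], E[r] = 1.6016, γ^t·E[r] = 0.784766, running G = 3.334766
t=3: π = [0.1470, 0.2737, 0.2168, 0.1763, 0.1863], E[r] = 1.6060, γ^t·E[r] = 0.550843, running G = 3.885609
t=4: π = [0.1470, 0.2733, 0.2180, 0.1754, 0.1863], E[r] = 1.6033, γ^t·E[r] = 0.384945, running G = 4.270554
t=5: π = [0.1469, 0.2733, 0.2178, 0.1755, 0.1864], E[r] = 1.6038, γ^t·E[r] = 0.269552, running G = 4.540106
t=6: π = [0.1469, 0.2733, 0.2178, 0.1755, 0.1864], E[r] = 1.6038, γ^t·E[r] = 0.188683, running G = 4.728789
t=7: π = [0.1469, 0.2733, 0.2178, 0.1755, 0.1864], E[r] = 1.6038, γ^t·E[r] = 0.132077, running G = 4.860867
t=8: π = [0.1469, 0.2733, 0.2178, 0.1755, 0.1864], E[r] = 1.6038, γ^t·E[r] = 0.092454, running G = 4.953321

G = 4.9533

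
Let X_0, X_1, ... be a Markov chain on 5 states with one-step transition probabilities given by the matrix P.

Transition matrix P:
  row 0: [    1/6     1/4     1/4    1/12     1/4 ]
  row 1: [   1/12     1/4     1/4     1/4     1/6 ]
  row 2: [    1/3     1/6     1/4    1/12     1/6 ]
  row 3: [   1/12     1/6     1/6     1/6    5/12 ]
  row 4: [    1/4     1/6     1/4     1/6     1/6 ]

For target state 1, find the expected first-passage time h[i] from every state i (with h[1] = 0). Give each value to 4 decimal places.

h = [4.9626, 0.0000, 5.3412, 5.4556, 5.3822]

First-step conditioning: h[1] = 0; for i ≠ 1, h[i] = 1 + Σ_k P[i][k]·h[k].
  h[0] = 1 + 1/6·h[0] + 1/4·h[2] + 1/12·h[3] + 1/4·h[4]
  h[2] = 1 + 1/3·h[0] + 1/4·h[2] + 1/12·h[3] + 1/6·h[4]
  h[3] = 1 + 1/12·h[0] + 1/6·h[2] + 1/6·h[3] + 5/12·h[4]
  h[4] = 1 + 1/4·h[0] + 1/4·h[2] + 1/6·h[3] + 1/6·h[4]
Solving the 4×4 linear system over states ≠ 1 gives exactly h = [6764/1363, 0, 7280/1363, 7436/1363, 7336/1363] (h[1] = 0 is the target).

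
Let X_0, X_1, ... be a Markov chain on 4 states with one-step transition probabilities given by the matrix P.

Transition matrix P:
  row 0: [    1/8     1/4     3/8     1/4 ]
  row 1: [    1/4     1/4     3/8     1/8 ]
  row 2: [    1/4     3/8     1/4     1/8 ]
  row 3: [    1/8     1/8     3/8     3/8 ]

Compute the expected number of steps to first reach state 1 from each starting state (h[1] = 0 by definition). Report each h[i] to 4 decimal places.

h = [3.8182, 0.0000, 3.3333, 4.3636]

First-step conditioning: h[1] = 0; for i ≠ 1, h[i] = 1 + Σ_k P[i][k]·h[k].
  h[0] = 1 + 1/8·h[0] + 3/8·h[2] + 1/4·h[3]
  h[2] = 1 + 1/4·h[0] + 1/4·h[2] + 1/8·h[3]
  h[3] = 1 + 1/8·h[0] + 3/8·h[2] + 3/8·h[3]
Solving the 3×3 linear system over states ≠ 1 gives exactly h = [42/11, 0, 10/3, 48/11] (h[1] = 0 is the target).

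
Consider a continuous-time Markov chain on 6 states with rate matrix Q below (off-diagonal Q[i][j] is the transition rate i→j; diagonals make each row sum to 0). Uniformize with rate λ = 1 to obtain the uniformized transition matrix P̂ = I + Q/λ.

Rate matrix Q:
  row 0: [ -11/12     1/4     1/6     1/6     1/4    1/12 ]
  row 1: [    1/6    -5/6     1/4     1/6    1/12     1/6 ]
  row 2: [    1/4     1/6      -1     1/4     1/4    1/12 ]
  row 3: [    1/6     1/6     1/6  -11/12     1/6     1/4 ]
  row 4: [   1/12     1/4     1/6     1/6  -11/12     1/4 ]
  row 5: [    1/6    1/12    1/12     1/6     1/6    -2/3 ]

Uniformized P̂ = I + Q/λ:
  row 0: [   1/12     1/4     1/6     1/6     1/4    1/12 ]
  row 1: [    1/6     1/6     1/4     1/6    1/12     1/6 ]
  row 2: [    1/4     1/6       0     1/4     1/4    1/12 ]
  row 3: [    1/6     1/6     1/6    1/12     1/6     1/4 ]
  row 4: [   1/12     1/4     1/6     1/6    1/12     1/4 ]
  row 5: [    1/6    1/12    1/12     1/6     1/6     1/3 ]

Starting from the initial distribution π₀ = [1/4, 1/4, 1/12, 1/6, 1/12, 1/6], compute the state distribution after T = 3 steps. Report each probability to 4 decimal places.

t=0: π = [0.2500, 0.2500, 0.0833, 0.1667, 0.0833, 0.1667]
t=1: π = [0.1458, 0.1806, 0.1597, 0.1597, 0.1667, 0.1875]
t=2: π = [0.1539, 0.1771, 0.1395, 0.1667, 0.1632, 0.1997]
t=3: π = [0.1519, 0.1765, 0.1415, 0.1644, 0.1628, 0.2030]

π = [0.1519, 0.1765, 0.1415, 0.1644, 0.1628, 0.2030]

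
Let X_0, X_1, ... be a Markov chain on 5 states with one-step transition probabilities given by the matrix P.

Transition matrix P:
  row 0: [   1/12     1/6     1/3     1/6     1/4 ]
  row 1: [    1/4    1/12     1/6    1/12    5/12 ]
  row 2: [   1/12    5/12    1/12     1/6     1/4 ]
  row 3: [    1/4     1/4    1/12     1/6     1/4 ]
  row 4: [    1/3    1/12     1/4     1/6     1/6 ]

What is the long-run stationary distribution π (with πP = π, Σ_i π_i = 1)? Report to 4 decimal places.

π = [0.2052, 0.1902, 0.1938, 0.1508, 0.2600]

Balance equations π_j = Σ_i π_i·P[i][j]:
  π_0 = 1/12·π_0 + 1/4·π_1 + 1/12·π_2 + 1/4·π_3 + 1/3·π_4
  π_1 = 1/6·π_0 + 1/12·π_1 + 5/12·π_2 + 1/4·π_3 + 1/12·π_4
  π_2 = 1/3·π_0 + 1/6·π_1 + 1/12·π_2 + 1/12·π_3 + 1/4·π_4
  π_3 = 1/6·π_0 + 1/12·π_1 + 1/6·π_2 + 1/6·π_3 + 1/6·π_4
  normalize: π_0 + π_1 + π_2 + π_3 + π_4 = 1
Solving the linear system gives exactly π = [3269/15933, 1010/5311, 3088/15933, 801/5311, 1381/5311].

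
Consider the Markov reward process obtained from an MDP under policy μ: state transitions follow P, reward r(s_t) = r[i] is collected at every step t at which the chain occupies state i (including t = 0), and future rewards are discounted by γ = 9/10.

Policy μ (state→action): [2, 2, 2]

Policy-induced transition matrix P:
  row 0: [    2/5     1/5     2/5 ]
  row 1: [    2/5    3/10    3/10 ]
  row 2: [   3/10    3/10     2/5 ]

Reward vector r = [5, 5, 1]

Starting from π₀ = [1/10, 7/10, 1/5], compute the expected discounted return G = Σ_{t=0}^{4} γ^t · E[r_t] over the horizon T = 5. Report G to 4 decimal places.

G = 15.2148

t=0: π = [0.1000, 0.7000, 0.2000], E[r] = 4.2000, γ^t·E[r] = 4.200000, running G = 4.200000
t=1: π = [0.3800, 0.2900, 0.3300], E[r] = 3.6800, γ^t·E[r] = 3.312000, running G = 7.512000
t=2: π = [0.3670, 0.2620, 0.3710], E[r] = 3.5160, γ^t·E[r] = 2.847960, running G = 10.359960
t=3: π = [0.3629, 0.2633, 0.3738], E[r] = 3.5048, γ^t·E[r] = 2.554999, running G = 12.914959
t=4: π = [0.3626, 0.2637, 0.3737], E[r] = 3.5053, γ^t·E[r] = 2.299840, running G = 15.214800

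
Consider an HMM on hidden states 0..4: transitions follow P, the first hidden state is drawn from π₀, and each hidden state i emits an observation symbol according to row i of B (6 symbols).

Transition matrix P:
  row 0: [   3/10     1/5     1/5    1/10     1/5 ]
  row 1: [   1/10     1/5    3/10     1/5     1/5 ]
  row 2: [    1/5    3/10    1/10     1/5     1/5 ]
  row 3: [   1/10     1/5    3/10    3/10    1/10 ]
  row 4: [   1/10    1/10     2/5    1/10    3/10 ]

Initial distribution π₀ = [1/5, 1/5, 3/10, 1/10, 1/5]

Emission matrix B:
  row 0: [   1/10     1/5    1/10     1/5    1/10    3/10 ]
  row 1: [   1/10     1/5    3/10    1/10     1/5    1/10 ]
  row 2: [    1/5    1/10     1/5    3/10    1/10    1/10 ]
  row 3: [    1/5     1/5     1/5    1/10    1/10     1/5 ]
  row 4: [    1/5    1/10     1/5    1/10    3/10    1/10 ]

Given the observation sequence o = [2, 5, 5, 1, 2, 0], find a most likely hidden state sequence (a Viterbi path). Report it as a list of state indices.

t=0: δ = [2.000e-02, 6.000e-02, 6.000e-02, 2.000e-02, 4.000e-02]  (obs o_0=2)
t=1: δ = [3.600e-03, 1.800e-03, 1.800e-03, 2.400e-03, 1.200e-03]  ψ = [2, 2, 1, 1, 1]  (obs o_1=5)
t=2: δ = [3.240e-04, 7.200e-05, 7.200e-05, 1.440e-04, 7.200e-05]  ψ = [0, 0, 0, 3, 0]  (obs o_2=5)
t=3: δ = [1.944e-05, 1.296e-05, 6.480e-06, 8.640e-06, 6.480e-06]  ψ = [0, 0, 0, 3, 0]  (obs o_3=1)
t=4: δ = [5.832e-07, 1.166e-06, 7.776e-07, 5.184e-07, 7.776e-07]  ψ = [0, 0, 0, 1, 0]  (obs o_4=2)
t=5: δ = [1.750e-08, 2.333e-08, 6.998e-08, 4.666e-08, 4.666e-08]  ψ = [0, 1, 1, 1, 1]  (obs o_5=0)
backtrack: best end state = 2; path = [2, 0, 0, 0, 1, 2]

path = [2, 0, 0, 0, 1, 2]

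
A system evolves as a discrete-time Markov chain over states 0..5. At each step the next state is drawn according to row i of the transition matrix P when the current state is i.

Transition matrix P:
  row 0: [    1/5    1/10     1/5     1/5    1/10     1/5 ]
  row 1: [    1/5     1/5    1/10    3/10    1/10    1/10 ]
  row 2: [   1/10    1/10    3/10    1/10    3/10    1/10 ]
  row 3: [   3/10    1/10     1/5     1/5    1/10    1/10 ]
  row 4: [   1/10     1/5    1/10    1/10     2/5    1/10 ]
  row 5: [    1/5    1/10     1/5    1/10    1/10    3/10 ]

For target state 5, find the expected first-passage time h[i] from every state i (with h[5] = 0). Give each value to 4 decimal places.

First-step conditioning: h[5] = 0; for i ≠ 5, h[i] = 1 + Σ_k P[i][k]·h[k].
  h[0] = 1 + 1/5·h[0] + 1/10·h[1] + 1/5·h[2] + 1/5·h[3] + 1/10·h[4]
  h[1] = 1 + 1/5·h[0] + 1/5·h[1] + 1/10·h[2] + 3/10·h[3] + 1/10·h[4]
  h[2] = 1 + 1/10·h[0] + 1/10·h[1] + 3/10·h[2] + 1/10·h[3] + 3/10·h[4]
  h[3] = 1 + 3/10·h[0] + 1/10·h[1] + 1/5·h[2] + 1/5·h[3] + 1/10·h[4]
  h[4] = 1 + 1/10·h[0] + 1/5·h[1] + 1/10·h[2] + 1/10·h[3] + 2/5·h[4]
Solving the 5×5 linear system over states ≠ 5 gives exactly h = [14675/1923, 5420/641, 11035/1282, 32285/3846, 16520/1923, 0] (h[5] = 0 is the target).

h = [7.6313, 8.4555, 8.6076, 8.3944, 8.5907, 0.0000]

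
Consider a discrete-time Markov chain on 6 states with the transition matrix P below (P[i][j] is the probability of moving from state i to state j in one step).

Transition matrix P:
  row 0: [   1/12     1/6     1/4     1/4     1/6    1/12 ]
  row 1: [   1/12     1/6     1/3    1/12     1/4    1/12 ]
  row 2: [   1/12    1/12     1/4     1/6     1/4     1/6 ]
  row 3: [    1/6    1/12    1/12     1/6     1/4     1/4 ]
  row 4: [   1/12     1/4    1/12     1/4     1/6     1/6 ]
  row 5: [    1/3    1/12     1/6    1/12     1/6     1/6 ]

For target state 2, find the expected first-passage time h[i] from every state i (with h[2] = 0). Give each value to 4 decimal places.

h = [5.3252, 4.7905, 0.0000, 6.3072, 6.1977, 5.6794]

First-step conditioning: h[2] = 0; for i ≠ 2, h[i] = 1 + Σ_k P[i][k]·h[k].
  h[0] = 1 + 1/12·h[0] + 1/6·h[1] + 1/4·h[3] + 1/6·h[4] + 1/12·h[5]
  h[1] = 1 + 1/12·h[0] + 1/6·h[1] + 1/12·h[3] + 1/4·h[4] + 1/12·h[5]
  h[3] = 1 + 1/6·h[0] + 1/12·h[1] + 1/6·h[3] + 1/4·h[4] + 1/4·h[5]
  h[4] = 1 + 1/12·h[0] + 1/4·h[1] + 1/4·h[3] + 1/6·h[4] + 1/6·h[5]
  h[5] = 1 + 1/3·h[0] + 1/12·h[1] + 1/12·h[3] + 1/6·h[4] + 1/6·h[5]
Solving the 5×5 linear system over states ≠ 2 gives exactly h = [124584/23395, 112074/23395, 0, 147558/23395, 144996/23395, 26574/4679] (h[2] = 0 is the target).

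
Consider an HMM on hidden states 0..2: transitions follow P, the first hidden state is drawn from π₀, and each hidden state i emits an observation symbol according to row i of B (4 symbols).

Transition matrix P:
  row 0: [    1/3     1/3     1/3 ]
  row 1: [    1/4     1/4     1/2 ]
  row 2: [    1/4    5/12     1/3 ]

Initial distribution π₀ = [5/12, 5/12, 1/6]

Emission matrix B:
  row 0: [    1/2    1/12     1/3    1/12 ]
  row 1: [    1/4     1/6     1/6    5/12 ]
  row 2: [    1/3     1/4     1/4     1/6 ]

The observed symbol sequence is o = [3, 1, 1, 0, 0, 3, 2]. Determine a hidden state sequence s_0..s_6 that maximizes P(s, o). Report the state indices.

t=0: δ = [3.472e-02, 1.736e-01, 2.778e-02]  (obs o_0=3)
t=1: δ = [3.617e-03, 7.234e-03, 2.170e-02]  ψ = [1, 1, 1]  (obs o_1=1)
t=2: δ = [4.521e-04, 1.507e-03, 1.808e-03]  ψ = [2, 2, 2]  (obs o_2=1)
t=3: δ = [2.261e-04, 1.884e-04, 2.512e-04]  ψ = [2, 2, 1]  (obs o_3=0)
t=4: δ = [3.768e-05, 2.616e-05, 3.140e-05]  ψ = [0, 2, 1]  (obs o_4=0)
t=5: δ = [1.047e-06, 5.451e-06, 2.180e-06]  ψ = [0, 2, 1]  (obs o_5=3)
t=6: δ = [4.542e-07, 2.271e-07, 6.814e-07]  ψ = [1, 1, 1]  (obs o_6=2)
backtrack: best end state = 2; path = [1, 2, 2, 1, 2, 1, 2]

path = [1, 2, 2, 1, 2, 1, 2]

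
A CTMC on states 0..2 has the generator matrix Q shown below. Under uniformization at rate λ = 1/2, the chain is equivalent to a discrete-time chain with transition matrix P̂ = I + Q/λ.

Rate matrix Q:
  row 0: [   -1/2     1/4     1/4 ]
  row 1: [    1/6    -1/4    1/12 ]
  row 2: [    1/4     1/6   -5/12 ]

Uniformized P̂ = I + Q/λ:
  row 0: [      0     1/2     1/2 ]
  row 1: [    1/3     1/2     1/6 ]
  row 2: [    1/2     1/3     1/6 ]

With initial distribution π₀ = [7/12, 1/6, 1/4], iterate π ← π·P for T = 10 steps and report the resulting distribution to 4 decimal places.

t=0: π = [0.5833, 0.1667, 0.2500]
t=1: π = [0.1806, 0.4583, 0.3611]
t=2: π = [0.3333, 0.4398, 0.2269]
t=3: π = [0.2600, 0.4622, 0.2778]
t=4: π = [0.2930, 0.4537, 0.2533]
t=5: π = [0.2779, 0.4578, 0.2643]
t=6: π = [0.2848, 0.4559, 0.2593]
t=7: π = [0.2816, 0.4568, 0.2616]
t=8: π = [0.2831, 0.4564, 0.2605]
t=9: π = [0.2824, 0.4566, 0.2610]
t=10: π = [0.2827, 0.4565, 0.2608]

π = [0.2827, 0.4565, 0.2608]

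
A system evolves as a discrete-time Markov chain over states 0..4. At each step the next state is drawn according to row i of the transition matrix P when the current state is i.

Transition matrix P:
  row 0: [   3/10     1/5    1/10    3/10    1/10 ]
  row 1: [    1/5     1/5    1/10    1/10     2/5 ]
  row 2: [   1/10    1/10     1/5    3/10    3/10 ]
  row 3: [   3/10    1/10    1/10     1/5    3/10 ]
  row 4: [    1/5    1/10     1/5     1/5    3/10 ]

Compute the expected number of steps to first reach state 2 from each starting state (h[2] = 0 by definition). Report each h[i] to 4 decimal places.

h = [8.0745, 7.8172, 0.0000, 7.9237, 7.1162]

First-step conditioning: h[2] = 0; for i ≠ 2, h[i] = 1 + Σ_k P[i][k]·h[k].
  h[0] = 1 + 3/10·h[0] + 1/5·h[1] + 3/10·h[3] + 1/10·h[4]
  h[1] = 1 + 1/5·h[0] + 1/5·h[1] + 1/10·h[3] + 2/5·h[4]
  h[3] = 1 + 3/10·h[0] + 1/10·h[1] + 1/5·h[3] + 3/10·h[4]
  h[4] = 1 + 1/5·h[0] + 1/10·h[1] + 1/5·h[3] + 3/10·h[4]
Solving the 4×4 linear system over states ≠ 2 gives exactly h = [1300/161, 8810/1127, 0, 8930/1127, 8020/1127] (h[2] = 0 is the target).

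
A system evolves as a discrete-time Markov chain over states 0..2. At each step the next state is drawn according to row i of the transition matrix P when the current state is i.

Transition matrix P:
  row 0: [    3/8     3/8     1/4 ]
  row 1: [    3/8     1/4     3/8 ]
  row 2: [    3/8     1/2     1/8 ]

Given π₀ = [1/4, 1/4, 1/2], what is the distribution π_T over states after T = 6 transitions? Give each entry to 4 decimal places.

t=0: π = [0.2500, 0.2500, 0.5000]
t=1: π = [0.3750, 0.4063, 0.2188]
t=2: π = [0.3750, 0.3516, 0.2734]
t=3: π = [0.3750, 0.3652, 0.2598]
t=4: π = [0.3750, 0.3618, 0.2632]
t=5: π = [0.3750, 0.3627, 0.2623]
t=6: π = [0.3750, 0.3625, 0.2625]

π = [0.3750, 0.3625, 0.2625]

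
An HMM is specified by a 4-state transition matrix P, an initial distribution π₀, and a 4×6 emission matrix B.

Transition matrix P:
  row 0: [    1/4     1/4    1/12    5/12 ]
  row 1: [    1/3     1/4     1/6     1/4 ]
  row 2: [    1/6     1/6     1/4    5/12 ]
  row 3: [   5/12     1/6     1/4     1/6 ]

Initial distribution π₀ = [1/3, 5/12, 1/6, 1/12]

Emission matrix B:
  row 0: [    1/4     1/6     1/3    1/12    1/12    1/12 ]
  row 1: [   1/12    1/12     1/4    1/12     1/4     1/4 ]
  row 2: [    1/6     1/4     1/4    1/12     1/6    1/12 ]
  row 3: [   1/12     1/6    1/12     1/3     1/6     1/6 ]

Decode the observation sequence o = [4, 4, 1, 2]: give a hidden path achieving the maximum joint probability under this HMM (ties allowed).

path = [1, 1, 3, 0]

t=0: δ = [2.778e-02, 1.042e-01, 2.778e-02, 1.389e-02]  (obs o_0=4)
t=1: δ = [2.894e-03, 6.510e-03, 2.894e-03, 4.340e-03]  ψ = [1, 1, 1, 1]  (obs o_1=4)
t=2: δ = [3.617e-04, 1.356e-04, 2.713e-04, 2.713e-04]  ψ = [1, 1, 1, 1]  (obs o_2=1)
t=3: δ = [3.768e-05, 2.261e-05, 1.695e-05, 1.256e-05]  ψ = [3, 0, 2, 0]  (obs o_3=2)
backtrack: best end state = 0; path = [1, 1, 3, 0]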